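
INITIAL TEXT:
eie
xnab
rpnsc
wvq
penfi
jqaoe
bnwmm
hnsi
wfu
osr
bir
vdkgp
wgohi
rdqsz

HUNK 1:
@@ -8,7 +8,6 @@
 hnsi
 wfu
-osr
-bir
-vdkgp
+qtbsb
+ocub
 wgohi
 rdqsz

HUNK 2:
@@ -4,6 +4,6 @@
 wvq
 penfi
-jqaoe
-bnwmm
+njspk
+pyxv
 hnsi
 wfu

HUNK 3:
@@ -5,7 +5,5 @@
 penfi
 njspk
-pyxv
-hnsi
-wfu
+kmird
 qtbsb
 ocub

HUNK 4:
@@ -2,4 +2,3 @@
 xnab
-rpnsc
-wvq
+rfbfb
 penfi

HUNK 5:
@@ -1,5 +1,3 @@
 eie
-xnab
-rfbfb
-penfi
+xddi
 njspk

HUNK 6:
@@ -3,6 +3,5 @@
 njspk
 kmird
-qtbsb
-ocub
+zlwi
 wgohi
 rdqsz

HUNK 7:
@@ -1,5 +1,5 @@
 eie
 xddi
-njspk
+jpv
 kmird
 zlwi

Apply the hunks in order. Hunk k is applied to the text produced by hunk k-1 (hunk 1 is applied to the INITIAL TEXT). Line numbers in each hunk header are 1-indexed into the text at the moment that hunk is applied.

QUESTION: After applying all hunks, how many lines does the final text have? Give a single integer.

Answer: 7

Derivation:
Hunk 1: at line 8 remove [osr,bir,vdkgp] add [qtbsb,ocub] -> 13 lines: eie xnab rpnsc wvq penfi jqaoe bnwmm hnsi wfu qtbsb ocub wgohi rdqsz
Hunk 2: at line 4 remove [jqaoe,bnwmm] add [njspk,pyxv] -> 13 lines: eie xnab rpnsc wvq penfi njspk pyxv hnsi wfu qtbsb ocub wgohi rdqsz
Hunk 3: at line 5 remove [pyxv,hnsi,wfu] add [kmird] -> 11 lines: eie xnab rpnsc wvq penfi njspk kmird qtbsb ocub wgohi rdqsz
Hunk 4: at line 2 remove [rpnsc,wvq] add [rfbfb] -> 10 lines: eie xnab rfbfb penfi njspk kmird qtbsb ocub wgohi rdqsz
Hunk 5: at line 1 remove [xnab,rfbfb,penfi] add [xddi] -> 8 lines: eie xddi njspk kmird qtbsb ocub wgohi rdqsz
Hunk 6: at line 3 remove [qtbsb,ocub] add [zlwi] -> 7 lines: eie xddi njspk kmird zlwi wgohi rdqsz
Hunk 7: at line 1 remove [njspk] add [jpv] -> 7 lines: eie xddi jpv kmird zlwi wgohi rdqsz
Final line count: 7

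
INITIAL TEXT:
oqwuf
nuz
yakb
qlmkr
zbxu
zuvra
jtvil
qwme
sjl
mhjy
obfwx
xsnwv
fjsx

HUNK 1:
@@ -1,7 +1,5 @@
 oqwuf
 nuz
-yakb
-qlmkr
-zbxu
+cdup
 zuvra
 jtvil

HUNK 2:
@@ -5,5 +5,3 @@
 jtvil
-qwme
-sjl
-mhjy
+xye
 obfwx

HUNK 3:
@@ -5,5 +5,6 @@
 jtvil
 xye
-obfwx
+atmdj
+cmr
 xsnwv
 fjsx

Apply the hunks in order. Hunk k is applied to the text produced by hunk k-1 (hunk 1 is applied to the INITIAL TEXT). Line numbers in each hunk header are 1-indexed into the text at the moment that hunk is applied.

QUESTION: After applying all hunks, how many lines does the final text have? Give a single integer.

Answer: 10

Derivation:
Hunk 1: at line 1 remove [yakb,qlmkr,zbxu] add [cdup] -> 11 lines: oqwuf nuz cdup zuvra jtvil qwme sjl mhjy obfwx xsnwv fjsx
Hunk 2: at line 5 remove [qwme,sjl,mhjy] add [xye] -> 9 lines: oqwuf nuz cdup zuvra jtvil xye obfwx xsnwv fjsx
Hunk 3: at line 5 remove [obfwx] add [atmdj,cmr] -> 10 lines: oqwuf nuz cdup zuvra jtvil xye atmdj cmr xsnwv fjsx
Final line count: 10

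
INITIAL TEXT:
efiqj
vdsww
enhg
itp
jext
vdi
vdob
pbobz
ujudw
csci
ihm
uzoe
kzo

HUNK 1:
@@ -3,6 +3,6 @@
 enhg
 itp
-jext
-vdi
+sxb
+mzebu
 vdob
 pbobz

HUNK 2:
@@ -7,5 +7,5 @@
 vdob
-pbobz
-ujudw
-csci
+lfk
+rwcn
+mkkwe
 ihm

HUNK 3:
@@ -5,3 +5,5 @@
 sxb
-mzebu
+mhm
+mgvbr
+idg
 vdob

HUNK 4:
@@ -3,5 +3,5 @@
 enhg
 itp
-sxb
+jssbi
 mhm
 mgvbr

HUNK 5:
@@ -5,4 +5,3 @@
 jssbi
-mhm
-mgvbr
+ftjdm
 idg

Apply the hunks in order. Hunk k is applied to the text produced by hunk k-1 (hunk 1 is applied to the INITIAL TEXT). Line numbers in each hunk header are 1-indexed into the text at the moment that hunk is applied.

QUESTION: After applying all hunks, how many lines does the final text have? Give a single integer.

Answer: 14

Derivation:
Hunk 1: at line 3 remove [jext,vdi] add [sxb,mzebu] -> 13 lines: efiqj vdsww enhg itp sxb mzebu vdob pbobz ujudw csci ihm uzoe kzo
Hunk 2: at line 7 remove [pbobz,ujudw,csci] add [lfk,rwcn,mkkwe] -> 13 lines: efiqj vdsww enhg itp sxb mzebu vdob lfk rwcn mkkwe ihm uzoe kzo
Hunk 3: at line 5 remove [mzebu] add [mhm,mgvbr,idg] -> 15 lines: efiqj vdsww enhg itp sxb mhm mgvbr idg vdob lfk rwcn mkkwe ihm uzoe kzo
Hunk 4: at line 3 remove [sxb] add [jssbi] -> 15 lines: efiqj vdsww enhg itp jssbi mhm mgvbr idg vdob lfk rwcn mkkwe ihm uzoe kzo
Hunk 5: at line 5 remove [mhm,mgvbr] add [ftjdm] -> 14 lines: efiqj vdsww enhg itp jssbi ftjdm idg vdob lfk rwcn mkkwe ihm uzoe kzo
Final line count: 14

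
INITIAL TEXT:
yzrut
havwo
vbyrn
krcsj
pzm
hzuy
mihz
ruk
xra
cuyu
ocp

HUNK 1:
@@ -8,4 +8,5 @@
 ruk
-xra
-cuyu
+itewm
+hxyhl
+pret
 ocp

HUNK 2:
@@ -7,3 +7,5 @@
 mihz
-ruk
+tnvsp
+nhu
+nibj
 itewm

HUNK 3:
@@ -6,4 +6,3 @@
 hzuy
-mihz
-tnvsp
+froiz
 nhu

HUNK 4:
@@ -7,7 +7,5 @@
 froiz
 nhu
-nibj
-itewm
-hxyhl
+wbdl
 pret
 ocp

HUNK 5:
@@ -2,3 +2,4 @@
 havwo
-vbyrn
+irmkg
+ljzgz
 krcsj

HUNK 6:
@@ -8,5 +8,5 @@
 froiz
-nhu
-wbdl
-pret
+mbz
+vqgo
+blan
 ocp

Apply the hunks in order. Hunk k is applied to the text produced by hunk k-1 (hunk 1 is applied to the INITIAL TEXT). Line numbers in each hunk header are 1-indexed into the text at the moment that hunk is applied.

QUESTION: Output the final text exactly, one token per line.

Answer: yzrut
havwo
irmkg
ljzgz
krcsj
pzm
hzuy
froiz
mbz
vqgo
blan
ocp

Derivation:
Hunk 1: at line 8 remove [xra,cuyu] add [itewm,hxyhl,pret] -> 12 lines: yzrut havwo vbyrn krcsj pzm hzuy mihz ruk itewm hxyhl pret ocp
Hunk 2: at line 7 remove [ruk] add [tnvsp,nhu,nibj] -> 14 lines: yzrut havwo vbyrn krcsj pzm hzuy mihz tnvsp nhu nibj itewm hxyhl pret ocp
Hunk 3: at line 6 remove [mihz,tnvsp] add [froiz] -> 13 lines: yzrut havwo vbyrn krcsj pzm hzuy froiz nhu nibj itewm hxyhl pret ocp
Hunk 4: at line 7 remove [nibj,itewm,hxyhl] add [wbdl] -> 11 lines: yzrut havwo vbyrn krcsj pzm hzuy froiz nhu wbdl pret ocp
Hunk 5: at line 2 remove [vbyrn] add [irmkg,ljzgz] -> 12 lines: yzrut havwo irmkg ljzgz krcsj pzm hzuy froiz nhu wbdl pret ocp
Hunk 6: at line 8 remove [nhu,wbdl,pret] add [mbz,vqgo,blan] -> 12 lines: yzrut havwo irmkg ljzgz krcsj pzm hzuy froiz mbz vqgo blan ocp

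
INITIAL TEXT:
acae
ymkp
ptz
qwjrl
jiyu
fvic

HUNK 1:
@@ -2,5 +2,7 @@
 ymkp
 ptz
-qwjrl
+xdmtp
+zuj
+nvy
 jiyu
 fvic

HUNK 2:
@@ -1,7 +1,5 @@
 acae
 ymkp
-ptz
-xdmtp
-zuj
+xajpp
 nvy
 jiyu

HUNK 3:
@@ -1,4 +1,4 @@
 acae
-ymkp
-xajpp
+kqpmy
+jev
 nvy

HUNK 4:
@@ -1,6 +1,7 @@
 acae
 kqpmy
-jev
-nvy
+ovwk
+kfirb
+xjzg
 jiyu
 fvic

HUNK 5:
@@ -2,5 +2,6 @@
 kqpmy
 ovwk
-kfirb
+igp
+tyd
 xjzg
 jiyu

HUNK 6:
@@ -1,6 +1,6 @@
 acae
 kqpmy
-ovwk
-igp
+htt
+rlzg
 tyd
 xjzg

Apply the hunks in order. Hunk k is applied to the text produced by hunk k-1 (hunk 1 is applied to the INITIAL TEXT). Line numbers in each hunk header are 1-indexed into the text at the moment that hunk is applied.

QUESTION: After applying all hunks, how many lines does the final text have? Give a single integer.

Answer: 8

Derivation:
Hunk 1: at line 2 remove [qwjrl] add [xdmtp,zuj,nvy] -> 8 lines: acae ymkp ptz xdmtp zuj nvy jiyu fvic
Hunk 2: at line 1 remove [ptz,xdmtp,zuj] add [xajpp] -> 6 lines: acae ymkp xajpp nvy jiyu fvic
Hunk 3: at line 1 remove [ymkp,xajpp] add [kqpmy,jev] -> 6 lines: acae kqpmy jev nvy jiyu fvic
Hunk 4: at line 1 remove [jev,nvy] add [ovwk,kfirb,xjzg] -> 7 lines: acae kqpmy ovwk kfirb xjzg jiyu fvic
Hunk 5: at line 2 remove [kfirb] add [igp,tyd] -> 8 lines: acae kqpmy ovwk igp tyd xjzg jiyu fvic
Hunk 6: at line 1 remove [ovwk,igp] add [htt,rlzg] -> 8 lines: acae kqpmy htt rlzg tyd xjzg jiyu fvic
Final line count: 8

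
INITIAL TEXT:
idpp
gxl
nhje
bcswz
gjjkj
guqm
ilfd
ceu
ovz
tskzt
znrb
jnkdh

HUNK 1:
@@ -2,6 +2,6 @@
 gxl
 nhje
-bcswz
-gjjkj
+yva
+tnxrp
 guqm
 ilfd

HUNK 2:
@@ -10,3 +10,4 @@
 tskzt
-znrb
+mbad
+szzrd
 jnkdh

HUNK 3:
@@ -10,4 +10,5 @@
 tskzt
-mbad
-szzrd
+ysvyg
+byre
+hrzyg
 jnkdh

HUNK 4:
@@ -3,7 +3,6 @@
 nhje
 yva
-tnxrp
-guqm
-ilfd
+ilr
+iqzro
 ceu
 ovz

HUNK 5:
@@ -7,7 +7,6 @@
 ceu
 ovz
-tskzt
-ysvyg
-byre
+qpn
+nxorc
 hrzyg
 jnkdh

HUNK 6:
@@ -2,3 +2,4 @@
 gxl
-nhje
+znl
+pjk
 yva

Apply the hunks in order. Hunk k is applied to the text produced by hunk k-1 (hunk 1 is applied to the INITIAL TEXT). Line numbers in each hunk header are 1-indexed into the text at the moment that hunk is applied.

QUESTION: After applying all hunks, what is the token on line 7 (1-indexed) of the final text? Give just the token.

Hunk 1: at line 2 remove [bcswz,gjjkj] add [yva,tnxrp] -> 12 lines: idpp gxl nhje yva tnxrp guqm ilfd ceu ovz tskzt znrb jnkdh
Hunk 2: at line 10 remove [znrb] add [mbad,szzrd] -> 13 lines: idpp gxl nhje yva tnxrp guqm ilfd ceu ovz tskzt mbad szzrd jnkdh
Hunk 3: at line 10 remove [mbad,szzrd] add [ysvyg,byre,hrzyg] -> 14 lines: idpp gxl nhje yva tnxrp guqm ilfd ceu ovz tskzt ysvyg byre hrzyg jnkdh
Hunk 4: at line 3 remove [tnxrp,guqm,ilfd] add [ilr,iqzro] -> 13 lines: idpp gxl nhje yva ilr iqzro ceu ovz tskzt ysvyg byre hrzyg jnkdh
Hunk 5: at line 7 remove [tskzt,ysvyg,byre] add [qpn,nxorc] -> 12 lines: idpp gxl nhje yva ilr iqzro ceu ovz qpn nxorc hrzyg jnkdh
Hunk 6: at line 2 remove [nhje] add [znl,pjk] -> 13 lines: idpp gxl znl pjk yva ilr iqzro ceu ovz qpn nxorc hrzyg jnkdh
Final line 7: iqzro

Answer: iqzro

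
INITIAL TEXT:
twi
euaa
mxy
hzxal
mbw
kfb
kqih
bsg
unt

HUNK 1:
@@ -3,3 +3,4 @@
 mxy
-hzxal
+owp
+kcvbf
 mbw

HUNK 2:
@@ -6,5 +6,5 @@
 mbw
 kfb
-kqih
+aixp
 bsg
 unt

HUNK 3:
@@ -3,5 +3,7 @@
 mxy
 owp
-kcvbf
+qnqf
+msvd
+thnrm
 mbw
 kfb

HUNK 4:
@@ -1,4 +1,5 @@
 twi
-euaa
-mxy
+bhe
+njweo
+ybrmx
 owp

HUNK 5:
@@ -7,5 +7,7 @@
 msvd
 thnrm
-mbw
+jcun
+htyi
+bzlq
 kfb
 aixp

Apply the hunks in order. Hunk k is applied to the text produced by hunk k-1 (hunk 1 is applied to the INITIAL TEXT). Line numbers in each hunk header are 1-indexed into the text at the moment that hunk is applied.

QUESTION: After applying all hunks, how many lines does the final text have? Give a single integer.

Answer: 15

Derivation:
Hunk 1: at line 3 remove [hzxal] add [owp,kcvbf] -> 10 lines: twi euaa mxy owp kcvbf mbw kfb kqih bsg unt
Hunk 2: at line 6 remove [kqih] add [aixp] -> 10 lines: twi euaa mxy owp kcvbf mbw kfb aixp bsg unt
Hunk 3: at line 3 remove [kcvbf] add [qnqf,msvd,thnrm] -> 12 lines: twi euaa mxy owp qnqf msvd thnrm mbw kfb aixp bsg unt
Hunk 4: at line 1 remove [euaa,mxy] add [bhe,njweo,ybrmx] -> 13 lines: twi bhe njweo ybrmx owp qnqf msvd thnrm mbw kfb aixp bsg unt
Hunk 5: at line 7 remove [mbw] add [jcun,htyi,bzlq] -> 15 lines: twi bhe njweo ybrmx owp qnqf msvd thnrm jcun htyi bzlq kfb aixp bsg unt
Final line count: 15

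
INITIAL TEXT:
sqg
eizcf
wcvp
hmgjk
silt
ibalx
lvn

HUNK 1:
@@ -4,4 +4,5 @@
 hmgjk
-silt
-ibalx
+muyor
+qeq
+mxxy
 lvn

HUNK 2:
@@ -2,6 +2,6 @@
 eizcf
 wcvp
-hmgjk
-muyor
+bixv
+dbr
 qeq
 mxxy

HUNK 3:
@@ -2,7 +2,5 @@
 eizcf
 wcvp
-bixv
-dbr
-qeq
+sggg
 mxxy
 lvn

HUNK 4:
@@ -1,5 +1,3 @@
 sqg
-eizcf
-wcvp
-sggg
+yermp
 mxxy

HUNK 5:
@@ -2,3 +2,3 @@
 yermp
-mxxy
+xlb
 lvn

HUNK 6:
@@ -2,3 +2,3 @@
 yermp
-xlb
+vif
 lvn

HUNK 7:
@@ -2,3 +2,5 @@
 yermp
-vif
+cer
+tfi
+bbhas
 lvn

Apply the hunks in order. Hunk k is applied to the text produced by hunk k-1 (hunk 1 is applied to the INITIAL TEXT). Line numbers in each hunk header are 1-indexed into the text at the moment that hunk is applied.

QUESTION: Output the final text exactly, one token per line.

Answer: sqg
yermp
cer
tfi
bbhas
lvn

Derivation:
Hunk 1: at line 4 remove [silt,ibalx] add [muyor,qeq,mxxy] -> 8 lines: sqg eizcf wcvp hmgjk muyor qeq mxxy lvn
Hunk 2: at line 2 remove [hmgjk,muyor] add [bixv,dbr] -> 8 lines: sqg eizcf wcvp bixv dbr qeq mxxy lvn
Hunk 3: at line 2 remove [bixv,dbr,qeq] add [sggg] -> 6 lines: sqg eizcf wcvp sggg mxxy lvn
Hunk 4: at line 1 remove [eizcf,wcvp,sggg] add [yermp] -> 4 lines: sqg yermp mxxy lvn
Hunk 5: at line 2 remove [mxxy] add [xlb] -> 4 lines: sqg yermp xlb lvn
Hunk 6: at line 2 remove [xlb] add [vif] -> 4 lines: sqg yermp vif lvn
Hunk 7: at line 2 remove [vif] add [cer,tfi,bbhas] -> 6 lines: sqg yermp cer tfi bbhas lvn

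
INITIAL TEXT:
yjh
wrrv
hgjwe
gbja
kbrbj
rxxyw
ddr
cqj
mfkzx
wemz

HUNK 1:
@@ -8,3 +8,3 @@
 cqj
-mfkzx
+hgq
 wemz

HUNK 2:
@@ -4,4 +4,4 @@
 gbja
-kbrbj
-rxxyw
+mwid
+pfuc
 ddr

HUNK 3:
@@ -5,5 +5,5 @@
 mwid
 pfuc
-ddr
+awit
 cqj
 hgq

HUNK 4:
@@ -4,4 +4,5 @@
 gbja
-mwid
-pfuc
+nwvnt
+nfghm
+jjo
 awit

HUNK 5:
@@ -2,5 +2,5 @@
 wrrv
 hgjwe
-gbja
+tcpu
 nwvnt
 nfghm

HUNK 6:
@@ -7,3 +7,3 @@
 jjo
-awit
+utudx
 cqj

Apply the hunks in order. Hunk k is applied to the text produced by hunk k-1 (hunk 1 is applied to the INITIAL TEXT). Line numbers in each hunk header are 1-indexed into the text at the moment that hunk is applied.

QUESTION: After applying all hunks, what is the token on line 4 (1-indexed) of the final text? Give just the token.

Hunk 1: at line 8 remove [mfkzx] add [hgq] -> 10 lines: yjh wrrv hgjwe gbja kbrbj rxxyw ddr cqj hgq wemz
Hunk 2: at line 4 remove [kbrbj,rxxyw] add [mwid,pfuc] -> 10 lines: yjh wrrv hgjwe gbja mwid pfuc ddr cqj hgq wemz
Hunk 3: at line 5 remove [ddr] add [awit] -> 10 lines: yjh wrrv hgjwe gbja mwid pfuc awit cqj hgq wemz
Hunk 4: at line 4 remove [mwid,pfuc] add [nwvnt,nfghm,jjo] -> 11 lines: yjh wrrv hgjwe gbja nwvnt nfghm jjo awit cqj hgq wemz
Hunk 5: at line 2 remove [gbja] add [tcpu] -> 11 lines: yjh wrrv hgjwe tcpu nwvnt nfghm jjo awit cqj hgq wemz
Hunk 6: at line 7 remove [awit] add [utudx] -> 11 lines: yjh wrrv hgjwe tcpu nwvnt nfghm jjo utudx cqj hgq wemz
Final line 4: tcpu

Answer: tcpu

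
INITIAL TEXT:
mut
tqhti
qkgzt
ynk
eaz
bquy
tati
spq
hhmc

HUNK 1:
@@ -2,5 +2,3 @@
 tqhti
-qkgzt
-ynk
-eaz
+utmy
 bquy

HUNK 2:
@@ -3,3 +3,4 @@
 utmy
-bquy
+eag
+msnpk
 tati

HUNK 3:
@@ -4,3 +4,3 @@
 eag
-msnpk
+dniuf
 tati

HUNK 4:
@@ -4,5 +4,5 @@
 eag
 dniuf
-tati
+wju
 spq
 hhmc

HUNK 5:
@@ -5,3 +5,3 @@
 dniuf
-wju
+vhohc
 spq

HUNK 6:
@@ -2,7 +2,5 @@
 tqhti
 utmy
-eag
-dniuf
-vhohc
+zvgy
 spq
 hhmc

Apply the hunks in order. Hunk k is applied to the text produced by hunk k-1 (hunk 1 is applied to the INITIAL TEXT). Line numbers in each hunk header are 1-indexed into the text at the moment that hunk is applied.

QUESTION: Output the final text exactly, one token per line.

Hunk 1: at line 2 remove [qkgzt,ynk,eaz] add [utmy] -> 7 lines: mut tqhti utmy bquy tati spq hhmc
Hunk 2: at line 3 remove [bquy] add [eag,msnpk] -> 8 lines: mut tqhti utmy eag msnpk tati spq hhmc
Hunk 3: at line 4 remove [msnpk] add [dniuf] -> 8 lines: mut tqhti utmy eag dniuf tati spq hhmc
Hunk 4: at line 4 remove [tati] add [wju] -> 8 lines: mut tqhti utmy eag dniuf wju spq hhmc
Hunk 5: at line 5 remove [wju] add [vhohc] -> 8 lines: mut tqhti utmy eag dniuf vhohc spq hhmc
Hunk 6: at line 2 remove [eag,dniuf,vhohc] add [zvgy] -> 6 lines: mut tqhti utmy zvgy spq hhmc

Answer: mut
tqhti
utmy
zvgy
spq
hhmc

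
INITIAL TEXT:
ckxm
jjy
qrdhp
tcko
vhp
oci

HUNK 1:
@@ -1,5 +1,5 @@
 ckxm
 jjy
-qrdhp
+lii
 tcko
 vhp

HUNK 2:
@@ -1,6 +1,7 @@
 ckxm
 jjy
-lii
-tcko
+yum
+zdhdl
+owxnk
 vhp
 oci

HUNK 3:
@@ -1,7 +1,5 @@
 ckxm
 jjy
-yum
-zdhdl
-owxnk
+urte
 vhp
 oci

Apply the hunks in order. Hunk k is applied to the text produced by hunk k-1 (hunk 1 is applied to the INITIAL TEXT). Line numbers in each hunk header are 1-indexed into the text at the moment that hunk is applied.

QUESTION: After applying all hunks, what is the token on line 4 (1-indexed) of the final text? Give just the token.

Answer: vhp

Derivation:
Hunk 1: at line 1 remove [qrdhp] add [lii] -> 6 lines: ckxm jjy lii tcko vhp oci
Hunk 2: at line 1 remove [lii,tcko] add [yum,zdhdl,owxnk] -> 7 lines: ckxm jjy yum zdhdl owxnk vhp oci
Hunk 3: at line 1 remove [yum,zdhdl,owxnk] add [urte] -> 5 lines: ckxm jjy urte vhp oci
Final line 4: vhp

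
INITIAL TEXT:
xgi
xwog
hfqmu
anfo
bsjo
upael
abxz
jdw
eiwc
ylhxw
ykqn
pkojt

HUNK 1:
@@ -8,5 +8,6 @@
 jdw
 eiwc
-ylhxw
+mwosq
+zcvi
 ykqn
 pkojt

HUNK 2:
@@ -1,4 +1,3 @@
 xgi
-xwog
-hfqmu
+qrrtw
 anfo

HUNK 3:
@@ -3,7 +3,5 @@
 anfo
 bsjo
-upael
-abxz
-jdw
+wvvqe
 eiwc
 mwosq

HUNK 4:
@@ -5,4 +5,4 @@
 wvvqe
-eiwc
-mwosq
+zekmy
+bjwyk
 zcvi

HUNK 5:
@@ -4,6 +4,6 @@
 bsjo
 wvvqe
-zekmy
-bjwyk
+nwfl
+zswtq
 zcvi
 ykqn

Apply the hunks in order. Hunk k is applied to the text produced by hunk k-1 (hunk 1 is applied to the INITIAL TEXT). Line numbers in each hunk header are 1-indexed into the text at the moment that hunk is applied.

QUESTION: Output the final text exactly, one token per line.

Hunk 1: at line 8 remove [ylhxw] add [mwosq,zcvi] -> 13 lines: xgi xwog hfqmu anfo bsjo upael abxz jdw eiwc mwosq zcvi ykqn pkojt
Hunk 2: at line 1 remove [xwog,hfqmu] add [qrrtw] -> 12 lines: xgi qrrtw anfo bsjo upael abxz jdw eiwc mwosq zcvi ykqn pkojt
Hunk 3: at line 3 remove [upael,abxz,jdw] add [wvvqe] -> 10 lines: xgi qrrtw anfo bsjo wvvqe eiwc mwosq zcvi ykqn pkojt
Hunk 4: at line 5 remove [eiwc,mwosq] add [zekmy,bjwyk] -> 10 lines: xgi qrrtw anfo bsjo wvvqe zekmy bjwyk zcvi ykqn pkojt
Hunk 5: at line 4 remove [zekmy,bjwyk] add [nwfl,zswtq] -> 10 lines: xgi qrrtw anfo bsjo wvvqe nwfl zswtq zcvi ykqn pkojt

Answer: xgi
qrrtw
anfo
bsjo
wvvqe
nwfl
zswtq
zcvi
ykqn
pkojt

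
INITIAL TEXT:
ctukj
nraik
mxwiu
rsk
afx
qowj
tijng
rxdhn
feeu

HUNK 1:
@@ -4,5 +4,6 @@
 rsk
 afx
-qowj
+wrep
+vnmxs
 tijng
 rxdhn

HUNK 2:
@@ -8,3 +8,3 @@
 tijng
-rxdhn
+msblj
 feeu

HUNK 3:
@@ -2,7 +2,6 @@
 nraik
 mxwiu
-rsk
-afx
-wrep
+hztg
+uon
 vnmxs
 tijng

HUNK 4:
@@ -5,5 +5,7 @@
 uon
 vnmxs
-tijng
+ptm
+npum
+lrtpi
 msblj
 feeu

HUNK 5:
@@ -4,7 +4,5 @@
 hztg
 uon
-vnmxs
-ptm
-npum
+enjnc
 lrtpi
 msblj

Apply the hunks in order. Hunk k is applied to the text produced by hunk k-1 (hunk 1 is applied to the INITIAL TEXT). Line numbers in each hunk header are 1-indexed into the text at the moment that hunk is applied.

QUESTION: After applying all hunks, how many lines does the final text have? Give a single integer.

Answer: 9

Derivation:
Hunk 1: at line 4 remove [qowj] add [wrep,vnmxs] -> 10 lines: ctukj nraik mxwiu rsk afx wrep vnmxs tijng rxdhn feeu
Hunk 2: at line 8 remove [rxdhn] add [msblj] -> 10 lines: ctukj nraik mxwiu rsk afx wrep vnmxs tijng msblj feeu
Hunk 3: at line 2 remove [rsk,afx,wrep] add [hztg,uon] -> 9 lines: ctukj nraik mxwiu hztg uon vnmxs tijng msblj feeu
Hunk 4: at line 5 remove [tijng] add [ptm,npum,lrtpi] -> 11 lines: ctukj nraik mxwiu hztg uon vnmxs ptm npum lrtpi msblj feeu
Hunk 5: at line 4 remove [vnmxs,ptm,npum] add [enjnc] -> 9 lines: ctukj nraik mxwiu hztg uon enjnc lrtpi msblj feeu
Final line count: 9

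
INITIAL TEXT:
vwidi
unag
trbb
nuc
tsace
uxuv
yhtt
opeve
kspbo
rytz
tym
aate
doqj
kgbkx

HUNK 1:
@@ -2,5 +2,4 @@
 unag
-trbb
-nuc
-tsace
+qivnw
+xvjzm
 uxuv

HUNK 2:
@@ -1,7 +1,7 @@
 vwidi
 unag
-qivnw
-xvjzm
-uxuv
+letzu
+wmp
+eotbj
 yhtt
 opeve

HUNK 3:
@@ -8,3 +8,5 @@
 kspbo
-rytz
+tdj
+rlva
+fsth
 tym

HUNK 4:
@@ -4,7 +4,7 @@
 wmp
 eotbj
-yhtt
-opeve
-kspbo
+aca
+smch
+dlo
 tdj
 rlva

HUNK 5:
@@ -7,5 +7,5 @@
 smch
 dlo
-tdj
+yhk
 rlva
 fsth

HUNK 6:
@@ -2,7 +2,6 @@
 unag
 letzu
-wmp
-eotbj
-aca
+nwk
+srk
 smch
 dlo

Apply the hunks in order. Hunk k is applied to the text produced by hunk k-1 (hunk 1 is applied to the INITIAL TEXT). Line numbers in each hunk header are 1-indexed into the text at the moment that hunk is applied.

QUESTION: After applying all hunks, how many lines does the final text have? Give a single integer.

Answer: 14

Derivation:
Hunk 1: at line 2 remove [trbb,nuc,tsace] add [qivnw,xvjzm] -> 13 lines: vwidi unag qivnw xvjzm uxuv yhtt opeve kspbo rytz tym aate doqj kgbkx
Hunk 2: at line 1 remove [qivnw,xvjzm,uxuv] add [letzu,wmp,eotbj] -> 13 lines: vwidi unag letzu wmp eotbj yhtt opeve kspbo rytz tym aate doqj kgbkx
Hunk 3: at line 8 remove [rytz] add [tdj,rlva,fsth] -> 15 lines: vwidi unag letzu wmp eotbj yhtt opeve kspbo tdj rlva fsth tym aate doqj kgbkx
Hunk 4: at line 4 remove [yhtt,opeve,kspbo] add [aca,smch,dlo] -> 15 lines: vwidi unag letzu wmp eotbj aca smch dlo tdj rlva fsth tym aate doqj kgbkx
Hunk 5: at line 7 remove [tdj] add [yhk] -> 15 lines: vwidi unag letzu wmp eotbj aca smch dlo yhk rlva fsth tym aate doqj kgbkx
Hunk 6: at line 2 remove [wmp,eotbj,aca] add [nwk,srk] -> 14 lines: vwidi unag letzu nwk srk smch dlo yhk rlva fsth tym aate doqj kgbkx
Final line count: 14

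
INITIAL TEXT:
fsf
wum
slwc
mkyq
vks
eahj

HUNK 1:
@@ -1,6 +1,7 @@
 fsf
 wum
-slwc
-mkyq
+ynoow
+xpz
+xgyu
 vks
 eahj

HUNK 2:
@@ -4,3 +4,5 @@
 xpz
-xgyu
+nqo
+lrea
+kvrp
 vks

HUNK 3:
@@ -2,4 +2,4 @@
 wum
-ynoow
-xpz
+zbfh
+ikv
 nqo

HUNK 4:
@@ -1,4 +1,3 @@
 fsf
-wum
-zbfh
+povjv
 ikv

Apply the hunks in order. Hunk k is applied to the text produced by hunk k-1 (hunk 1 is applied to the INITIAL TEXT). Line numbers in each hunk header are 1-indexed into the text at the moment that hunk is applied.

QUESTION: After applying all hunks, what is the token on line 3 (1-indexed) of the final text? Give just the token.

Answer: ikv

Derivation:
Hunk 1: at line 1 remove [slwc,mkyq] add [ynoow,xpz,xgyu] -> 7 lines: fsf wum ynoow xpz xgyu vks eahj
Hunk 2: at line 4 remove [xgyu] add [nqo,lrea,kvrp] -> 9 lines: fsf wum ynoow xpz nqo lrea kvrp vks eahj
Hunk 3: at line 2 remove [ynoow,xpz] add [zbfh,ikv] -> 9 lines: fsf wum zbfh ikv nqo lrea kvrp vks eahj
Hunk 4: at line 1 remove [wum,zbfh] add [povjv] -> 8 lines: fsf povjv ikv nqo lrea kvrp vks eahj
Final line 3: ikv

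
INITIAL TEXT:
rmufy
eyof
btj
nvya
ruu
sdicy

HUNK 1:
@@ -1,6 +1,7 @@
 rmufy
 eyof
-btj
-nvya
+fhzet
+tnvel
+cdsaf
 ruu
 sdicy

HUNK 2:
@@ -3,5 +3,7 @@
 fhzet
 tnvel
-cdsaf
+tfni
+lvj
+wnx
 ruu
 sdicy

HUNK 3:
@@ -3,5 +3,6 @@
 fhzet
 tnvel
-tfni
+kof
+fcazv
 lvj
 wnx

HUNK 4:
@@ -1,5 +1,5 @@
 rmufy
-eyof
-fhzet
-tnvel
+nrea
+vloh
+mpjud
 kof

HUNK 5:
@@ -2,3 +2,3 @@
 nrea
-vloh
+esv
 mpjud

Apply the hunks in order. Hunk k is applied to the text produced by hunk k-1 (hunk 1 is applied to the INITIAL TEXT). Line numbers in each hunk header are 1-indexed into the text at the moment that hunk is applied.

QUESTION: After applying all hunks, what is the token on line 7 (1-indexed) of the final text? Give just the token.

Answer: lvj

Derivation:
Hunk 1: at line 1 remove [btj,nvya] add [fhzet,tnvel,cdsaf] -> 7 lines: rmufy eyof fhzet tnvel cdsaf ruu sdicy
Hunk 2: at line 3 remove [cdsaf] add [tfni,lvj,wnx] -> 9 lines: rmufy eyof fhzet tnvel tfni lvj wnx ruu sdicy
Hunk 3: at line 3 remove [tfni] add [kof,fcazv] -> 10 lines: rmufy eyof fhzet tnvel kof fcazv lvj wnx ruu sdicy
Hunk 4: at line 1 remove [eyof,fhzet,tnvel] add [nrea,vloh,mpjud] -> 10 lines: rmufy nrea vloh mpjud kof fcazv lvj wnx ruu sdicy
Hunk 5: at line 2 remove [vloh] add [esv] -> 10 lines: rmufy nrea esv mpjud kof fcazv lvj wnx ruu sdicy
Final line 7: lvj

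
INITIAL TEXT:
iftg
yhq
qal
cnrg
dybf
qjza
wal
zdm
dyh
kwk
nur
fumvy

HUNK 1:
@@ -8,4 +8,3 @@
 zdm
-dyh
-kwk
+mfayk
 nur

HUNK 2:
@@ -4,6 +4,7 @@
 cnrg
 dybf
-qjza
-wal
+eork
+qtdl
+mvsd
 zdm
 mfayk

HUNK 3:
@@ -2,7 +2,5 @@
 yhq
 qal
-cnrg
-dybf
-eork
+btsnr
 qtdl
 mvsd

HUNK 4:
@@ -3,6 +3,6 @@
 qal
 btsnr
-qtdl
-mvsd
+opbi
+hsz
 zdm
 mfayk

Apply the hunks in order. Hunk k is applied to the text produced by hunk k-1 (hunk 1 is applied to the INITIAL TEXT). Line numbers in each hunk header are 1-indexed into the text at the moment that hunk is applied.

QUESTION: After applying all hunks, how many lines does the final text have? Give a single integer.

Hunk 1: at line 8 remove [dyh,kwk] add [mfayk] -> 11 lines: iftg yhq qal cnrg dybf qjza wal zdm mfayk nur fumvy
Hunk 2: at line 4 remove [qjza,wal] add [eork,qtdl,mvsd] -> 12 lines: iftg yhq qal cnrg dybf eork qtdl mvsd zdm mfayk nur fumvy
Hunk 3: at line 2 remove [cnrg,dybf,eork] add [btsnr] -> 10 lines: iftg yhq qal btsnr qtdl mvsd zdm mfayk nur fumvy
Hunk 4: at line 3 remove [qtdl,mvsd] add [opbi,hsz] -> 10 lines: iftg yhq qal btsnr opbi hsz zdm mfayk nur fumvy
Final line count: 10

Answer: 10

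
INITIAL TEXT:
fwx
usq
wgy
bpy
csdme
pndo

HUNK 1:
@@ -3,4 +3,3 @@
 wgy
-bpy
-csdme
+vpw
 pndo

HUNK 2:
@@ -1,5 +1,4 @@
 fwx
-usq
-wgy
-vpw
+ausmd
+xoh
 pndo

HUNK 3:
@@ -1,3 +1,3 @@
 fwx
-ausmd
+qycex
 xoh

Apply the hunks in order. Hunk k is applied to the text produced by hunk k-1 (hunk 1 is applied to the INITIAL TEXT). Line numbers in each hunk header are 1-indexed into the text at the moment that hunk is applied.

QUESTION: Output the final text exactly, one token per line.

Answer: fwx
qycex
xoh
pndo

Derivation:
Hunk 1: at line 3 remove [bpy,csdme] add [vpw] -> 5 lines: fwx usq wgy vpw pndo
Hunk 2: at line 1 remove [usq,wgy,vpw] add [ausmd,xoh] -> 4 lines: fwx ausmd xoh pndo
Hunk 3: at line 1 remove [ausmd] add [qycex] -> 4 lines: fwx qycex xoh pndo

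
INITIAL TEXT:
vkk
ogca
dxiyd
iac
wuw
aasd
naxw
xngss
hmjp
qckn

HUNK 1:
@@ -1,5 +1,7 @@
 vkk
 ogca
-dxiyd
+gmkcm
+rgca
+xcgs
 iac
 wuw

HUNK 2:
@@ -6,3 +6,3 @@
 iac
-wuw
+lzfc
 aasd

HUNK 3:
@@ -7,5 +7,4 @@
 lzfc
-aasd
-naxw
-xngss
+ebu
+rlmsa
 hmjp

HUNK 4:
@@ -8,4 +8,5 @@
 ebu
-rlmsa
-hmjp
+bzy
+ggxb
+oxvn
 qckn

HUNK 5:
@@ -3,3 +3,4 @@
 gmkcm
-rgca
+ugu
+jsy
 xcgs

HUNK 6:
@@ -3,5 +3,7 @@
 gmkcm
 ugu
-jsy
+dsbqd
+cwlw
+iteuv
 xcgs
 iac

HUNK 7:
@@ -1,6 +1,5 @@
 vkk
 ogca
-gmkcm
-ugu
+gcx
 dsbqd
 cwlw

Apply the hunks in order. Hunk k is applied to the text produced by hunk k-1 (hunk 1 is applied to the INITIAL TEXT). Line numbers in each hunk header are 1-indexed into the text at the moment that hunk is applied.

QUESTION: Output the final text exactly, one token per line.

Answer: vkk
ogca
gcx
dsbqd
cwlw
iteuv
xcgs
iac
lzfc
ebu
bzy
ggxb
oxvn
qckn

Derivation:
Hunk 1: at line 1 remove [dxiyd] add [gmkcm,rgca,xcgs] -> 12 lines: vkk ogca gmkcm rgca xcgs iac wuw aasd naxw xngss hmjp qckn
Hunk 2: at line 6 remove [wuw] add [lzfc] -> 12 lines: vkk ogca gmkcm rgca xcgs iac lzfc aasd naxw xngss hmjp qckn
Hunk 3: at line 7 remove [aasd,naxw,xngss] add [ebu,rlmsa] -> 11 lines: vkk ogca gmkcm rgca xcgs iac lzfc ebu rlmsa hmjp qckn
Hunk 4: at line 8 remove [rlmsa,hmjp] add [bzy,ggxb,oxvn] -> 12 lines: vkk ogca gmkcm rgca xcgs iac lzfc ebu bzy ggxb oxvn qckn
Hunk 5: at line 3 remove [rgca] add [ugu,jsy] -> 13 lines: vkk ogca gmkcm ugu jsy xcgs iac lzfc ebu bzy ggxb oxvn qckn
Hunk 6: at line 3 remove [jsy] add [dsbqd,cwlw,iteuv] -> 15 lines: vkk ogca gmkcm ugu dsbqd cwlw iteuv xcgs iac lzfc ebu bzy ggxb oxvn qckn
Hunk 7: at line 1 remove [gmkcm,ugu] add [gcx] -> 14 lines: vkk ogca gcx dsbqd cwlw iteuv xcgs iac lzfc ebu bzy ggxb oxvn qckn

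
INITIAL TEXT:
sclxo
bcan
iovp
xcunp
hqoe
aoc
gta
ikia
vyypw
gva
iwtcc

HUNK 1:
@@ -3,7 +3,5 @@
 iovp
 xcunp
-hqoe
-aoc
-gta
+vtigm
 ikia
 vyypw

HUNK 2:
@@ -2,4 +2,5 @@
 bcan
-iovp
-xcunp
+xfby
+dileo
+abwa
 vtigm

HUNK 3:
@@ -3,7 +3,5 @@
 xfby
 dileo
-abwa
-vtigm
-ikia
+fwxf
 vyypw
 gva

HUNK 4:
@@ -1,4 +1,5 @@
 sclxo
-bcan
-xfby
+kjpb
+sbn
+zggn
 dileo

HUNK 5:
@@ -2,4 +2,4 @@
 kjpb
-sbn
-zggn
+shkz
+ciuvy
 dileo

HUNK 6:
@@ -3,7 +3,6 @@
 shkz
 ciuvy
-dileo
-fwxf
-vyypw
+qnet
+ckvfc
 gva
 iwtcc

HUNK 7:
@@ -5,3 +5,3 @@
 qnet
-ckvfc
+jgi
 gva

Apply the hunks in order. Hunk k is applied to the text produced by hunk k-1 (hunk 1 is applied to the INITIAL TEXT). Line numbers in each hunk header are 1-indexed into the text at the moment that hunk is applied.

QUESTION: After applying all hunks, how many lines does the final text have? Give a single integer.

Answer: 8

Derivation:
Hunk 1: at line 3 remove [hqoe,aoc,gta] add [vtigm] -> 9 lines: sclxo bcan iovp xcunp vtigm ikia vyypw gva iwtcc
Hunk 2: at line 2 remove [iovp,xcunp] add [xfby,dileo,abwa] -> 10 lines: sclxo bcan xfby dileo abwa vtigm ikia vyypw gva iwtcc
Hunk 3: at line 3 remove [abwa,vtigm,ikia] add [fwxf] -> 8 lines: sclxo bcan xfby dileo fwxf vyypw gva iwtcc
Hunk 4: at line 1 remove [bcan,xfby] add [kjpb,sbn,zggn] -> 9 lines: sclxo kjpb sbn zggn dileo fwxf vyypw gva iwtcc
Hunk 5: at line 2 remove [sbn,zggn] add [shkz,ciuvy] -> 9 lines: sclxo kjpb shkz ciuvy dileo fwxf vyypw gva iwtcc
Hunk 6: at line 3 remove [dileo,fwxf,vyypw] add [qnet,ckvfc] -> 8 lines: sclxo kjpb shkz ciuvy qnet ckvfc gva iwtcc
Hunk 7: at line 5 remove [ckvfc] add [jgi] -> 8 lines: sclxo kjpb shkz ciuvy qnet jgi gva iwtcc
Final line count: 8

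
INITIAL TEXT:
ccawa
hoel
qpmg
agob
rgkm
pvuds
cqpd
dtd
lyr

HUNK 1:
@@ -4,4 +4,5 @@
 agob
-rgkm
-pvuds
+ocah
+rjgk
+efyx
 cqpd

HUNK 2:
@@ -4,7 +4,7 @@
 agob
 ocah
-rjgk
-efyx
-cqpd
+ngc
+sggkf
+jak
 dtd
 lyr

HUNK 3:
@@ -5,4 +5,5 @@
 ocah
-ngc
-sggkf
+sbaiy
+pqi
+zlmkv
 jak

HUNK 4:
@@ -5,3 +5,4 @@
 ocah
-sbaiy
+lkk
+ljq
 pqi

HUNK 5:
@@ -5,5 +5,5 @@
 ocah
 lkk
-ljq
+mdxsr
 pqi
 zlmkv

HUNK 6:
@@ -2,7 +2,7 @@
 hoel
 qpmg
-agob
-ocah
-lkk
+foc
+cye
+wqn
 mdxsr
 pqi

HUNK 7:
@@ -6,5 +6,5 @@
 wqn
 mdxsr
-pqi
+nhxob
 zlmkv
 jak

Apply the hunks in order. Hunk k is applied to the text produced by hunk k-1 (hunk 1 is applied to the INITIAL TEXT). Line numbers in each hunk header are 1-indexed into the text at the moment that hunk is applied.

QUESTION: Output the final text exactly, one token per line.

Hunk 1: at line 4 remove [rgkm,pvuds] add [ocah,rjgk,efyx] -> 10 lines: ccawa hoel qpmg agob ocah rjgk efyx cqpd dtd lyr
Hunk 2: at line 4 remove [rjgk,efyx,cqpd] add [ngc,sggkf,jak] -> 10 lines: ccawa hoel qpmg agob ocah ngc sggkf jak dtd lyr
Hunk 3: at line 5 remove [ngc,sggkf] add [sbaiy,pqi,zlmkv] -> 11 lines: ccawa hoel qpmg agob ocah sbaiy pqi zlmkv jak dtd lyr
Hunk 4: at line 5 remove [sbaiy] add [lkk,ljq] -> 12 lines: ccawa hoel qpmg agob ocah lkk ljq pqi zlmkv jak dtd lyr
Hunk 5: at line 5 remove [ljq] add [mdxsr] -> 12 lines: ccawa hoel qpmg agob ocah lkk mdxsr pqi zlmkv jak dtd lyr
Hunk 6: at line 2 remove [agob,ocah,lkk] add [foc,cye,wqn] -> 12 lines: ccawa hoel qpmg foc cye wqn mdxsr pqi zlmkv jak dtd lyr
Hunk 7: at line 6 remove [pqi] add [nhxob] -> 12 lines: ccawa hoel qpmg foc cye wqn mdxsr nhxob zlmkv jak dtd lyr

Answer: ccawa
hoel
qpmg
foc
cye
wqn
mdxsr
nhxob
zlmkv
jak
dtd
lyr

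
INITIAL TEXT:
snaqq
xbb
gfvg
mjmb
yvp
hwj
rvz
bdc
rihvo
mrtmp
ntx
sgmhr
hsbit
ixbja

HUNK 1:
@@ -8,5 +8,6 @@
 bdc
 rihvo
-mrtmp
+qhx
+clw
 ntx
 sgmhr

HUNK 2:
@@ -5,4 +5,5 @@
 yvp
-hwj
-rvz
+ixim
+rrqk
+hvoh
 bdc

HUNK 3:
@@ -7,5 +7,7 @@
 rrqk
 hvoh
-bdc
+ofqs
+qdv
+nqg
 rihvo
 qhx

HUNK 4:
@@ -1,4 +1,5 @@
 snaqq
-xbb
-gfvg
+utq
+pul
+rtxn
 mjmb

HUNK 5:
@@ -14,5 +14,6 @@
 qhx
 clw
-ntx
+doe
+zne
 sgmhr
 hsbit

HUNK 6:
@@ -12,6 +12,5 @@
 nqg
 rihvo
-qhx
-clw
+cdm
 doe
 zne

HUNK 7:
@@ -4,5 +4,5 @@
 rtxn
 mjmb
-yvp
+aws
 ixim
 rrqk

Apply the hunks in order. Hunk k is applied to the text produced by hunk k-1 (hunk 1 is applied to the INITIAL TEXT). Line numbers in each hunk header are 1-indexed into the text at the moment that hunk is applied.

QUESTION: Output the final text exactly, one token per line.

Answer: snaqq
utq
pul
rtxn
mjmb
aws
ixim
rrqk
hvoh
ofqs
qdv
nqg
rihvo
cdm
doe
zne
sgmhr
hsbit
ixbja

Derivation:
Hunk 1: at line 8 remove [mrtmp] add [qhx,clw] -> 15 lines: snaqq xbb gfvg mjmb yvp hwj rvz bdc rihvo qhx clw ntx sgmhr hsbit ixbja
Hunk 2: at line 5 remove [hwj,rvz] add [ixim,rrqk,hvoh] -> 16 lines: snaqq xbb gfvg mjmb yvp ixim rrqk hvoh bdc rihvo qhx clw ntx sgmhr hsbit ixbja
Hunk 3: at line 7 remove [bdc] add [ofqs,qdv,nqg] -> 18 lines: snaqq xbb gfvg mjmb yvp ixim rrqk hvoh ofqs qdv nqg rihvo qhx clw ntx sgmhr hsbit ixbja
Hunk 4: at line 1 remove [xbb,gfvg] add [utq,pul,rtxn] -> 19 lines: snaqq utq pul rtxn mjmb yvp ixim rrqk hvoh ofqs qdv nqg rihvo qhx clw ntx sgmhr hsbit ixbja
Hunk 5: at line 14 remove [ntx] add [doe,zne] -> 20 lines: snaqq utq pul rtxn mjmb yvp ixim rrqk hvoh ofqs qdv nqg rihvo qhx clw doe zne sgmhr hsbit ixbja
Hunk 6: at line 12 remove [qhx,clw] add [cdm] -> 19 lines: snaqq utq pul rtxn mjmb yvp ixim rrqk hvoh ofqs qdv nqg rihvo cdm doe zne sgmhr hsbit ixbja
Hunk 7: at line 4 remove [yvp] add [aws] -> 19 lines: snaqq utq pul rtxn mjmb aws ixim rrqk hvoh ofqs qdv nqg rihvo cdm doe zne sgmhr hsbit ixbja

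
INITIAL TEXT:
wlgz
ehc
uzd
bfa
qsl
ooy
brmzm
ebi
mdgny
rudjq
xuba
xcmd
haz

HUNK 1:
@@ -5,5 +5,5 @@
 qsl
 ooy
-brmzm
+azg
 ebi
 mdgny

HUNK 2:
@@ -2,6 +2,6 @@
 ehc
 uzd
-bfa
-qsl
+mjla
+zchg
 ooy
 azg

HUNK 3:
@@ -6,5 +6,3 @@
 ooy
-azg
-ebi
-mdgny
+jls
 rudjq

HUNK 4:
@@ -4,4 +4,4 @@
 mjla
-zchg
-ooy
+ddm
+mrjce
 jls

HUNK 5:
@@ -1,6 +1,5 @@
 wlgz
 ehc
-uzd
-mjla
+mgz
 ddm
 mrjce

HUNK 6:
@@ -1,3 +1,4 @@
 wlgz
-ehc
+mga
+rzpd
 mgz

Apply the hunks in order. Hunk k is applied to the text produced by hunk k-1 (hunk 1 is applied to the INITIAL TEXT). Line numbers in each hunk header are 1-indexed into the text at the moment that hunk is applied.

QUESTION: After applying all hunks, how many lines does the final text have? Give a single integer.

Hunk 1: at line 5 remove [brmzm] add [azg] -> 13 lines: wlgz ehc uzd bfa qsl ooy azg ebi mdgny rudjq xuba xcmd haz
Hunk 2: at line 2 remove [bfa,qsl] add [mjla,zchg] -> 13 lines: wlgz ehc uzd mjla zchg ooy azg ebi mdgny rudjq xuba xcmd haz
Hunk 3: at line 6 remove [azg,ebi,mdgny] add [jls] -> 11 lines: wlgz ehc uzd mjla zchg ooy jls rudjq xuba xcmd haz
Hunk 4: at line 4 remove [zchg,ooy] add [ddm,mrjce] -> 11 lines: wlgz ehc uzd mjla ddm mrjce jls rudjq xuba xcmd haz
Hunk 5: at line 1 remove [uzd,mjla] add [mgz] -> 10 lines: wlgz ehc mgz ddm mrjce jls rudjq xuba xcmd haz
Hunk 6: at line 1 remove [ehc] add [mga,rzpd] -> 11 lines: wlgz mga rzpd mgz ddm mrjce jls rudjq xuba xcmd haz
Final line count: 11

Answer: 11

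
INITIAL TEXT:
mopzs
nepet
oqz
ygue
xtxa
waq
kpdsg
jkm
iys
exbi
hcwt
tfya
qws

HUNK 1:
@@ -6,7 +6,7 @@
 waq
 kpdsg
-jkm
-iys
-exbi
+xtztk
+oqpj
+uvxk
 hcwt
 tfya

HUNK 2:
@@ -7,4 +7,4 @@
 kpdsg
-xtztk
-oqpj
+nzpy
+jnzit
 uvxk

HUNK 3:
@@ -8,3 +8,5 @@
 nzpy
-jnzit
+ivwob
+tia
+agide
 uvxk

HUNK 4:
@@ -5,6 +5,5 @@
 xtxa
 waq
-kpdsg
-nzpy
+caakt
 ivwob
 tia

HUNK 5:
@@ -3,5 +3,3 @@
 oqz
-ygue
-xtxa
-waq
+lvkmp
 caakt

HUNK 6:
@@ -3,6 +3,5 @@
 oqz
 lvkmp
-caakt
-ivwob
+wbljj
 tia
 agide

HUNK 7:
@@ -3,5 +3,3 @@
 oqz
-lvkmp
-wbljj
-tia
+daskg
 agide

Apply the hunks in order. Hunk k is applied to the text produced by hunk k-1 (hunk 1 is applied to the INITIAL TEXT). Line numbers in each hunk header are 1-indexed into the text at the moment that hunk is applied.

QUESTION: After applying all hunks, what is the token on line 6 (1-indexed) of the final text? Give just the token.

Answer: uvxk

Derivation:
Hunk 1: at line 6 remove [jkm,iys,exbi] add [xtztk,oqpj,uvxk] -> 13 lines: mopzs nepet oqz ygue xtxa waq kpdsg xtztk oqpj uvxk hcwt tfya qws
Hunk 2: at line 7 remove [xtztk,oqpj] add [nzpy,jnzit] -> 13 lines: mopzs nepet oqz ygue xtxa waq kpdsg nzpy jnzit uvxk hcwt tfya qws
Hunk 3: at line 8 remove [jnzit] add [ivwob,tia,agide] -> 15 lines: mopzs nepet oqz ygue xtxa waq kpdsg nzpy ivwob tia agide uvxk hcwt tfya qws
Hunk 4: at line 5 remove [kpdsg,nzpy] add [caakt] -> 14 lines: mopzs nepet oqz ygue xtxa waq caakt ivwob tia agide uvxk hcwt tfya qws
Hunk 5: at line 3 remove [ygue,xtxa,waq] add [lvkmp] -> 12 lines: mopzs nepet oqz lvkmp caakt ivwob tia agide uvxk hcwt tfya qws
Hunk 6: at line 3 remove [caakt,ivwob] add [wbljj] -> 11 lines: mopzs nepet oqz lvkmp wbljj tia agide uvxk hcwt tfya qws
Hunk 7: at line 3 remove [lvkmp,wbljj,tia] add [daskg] -> 9 lines: mopzs nepet oqz daskg agide uvxk hcwt tfya qws
Final line 6: uvxk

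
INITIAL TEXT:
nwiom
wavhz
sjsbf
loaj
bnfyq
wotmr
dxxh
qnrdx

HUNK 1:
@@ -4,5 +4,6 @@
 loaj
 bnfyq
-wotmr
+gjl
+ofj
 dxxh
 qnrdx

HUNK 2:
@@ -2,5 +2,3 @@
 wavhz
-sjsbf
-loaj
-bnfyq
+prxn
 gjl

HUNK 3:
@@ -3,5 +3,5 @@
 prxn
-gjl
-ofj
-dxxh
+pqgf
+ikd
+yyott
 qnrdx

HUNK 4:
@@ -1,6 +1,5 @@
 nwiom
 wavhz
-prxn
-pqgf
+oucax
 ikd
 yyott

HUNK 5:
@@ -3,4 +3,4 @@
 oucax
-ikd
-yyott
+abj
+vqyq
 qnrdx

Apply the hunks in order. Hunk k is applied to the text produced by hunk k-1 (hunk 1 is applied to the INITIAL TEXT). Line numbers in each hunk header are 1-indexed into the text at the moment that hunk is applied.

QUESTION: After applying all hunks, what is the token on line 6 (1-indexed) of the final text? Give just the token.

Hunk 1: at line 4 remove [wotmr] add [gjl,ofj] -> 9 lines: nwiom wavhz sjsbf loaj bnfyq gjl ofj dxxh qnrdx
Hunk 2: at line 2 remove [sjsbf,loaj,bnfyq] add [prxn] -> 7 lines: nwiom wavhz prxn gjl ofj dxxh qnrdx
Hunk 3: at line 3 remove [gjl,ofj,dxxh] add [pqgf,ikd,yyott] -> 7 lines: nwiom wavhz prxn pqgf ikd yyott qnrdx
Hunk 4: at line 1 remove [prxn,pqgf] add [oucax] -> 6 lines: nwiom wavhz oucax ikd yyott qnrdx
Hunk 5: at line 3 remove [ikd,yyott] add [abj,vqyq] -> 6 lines: nwiom wavhz oucax abj vqyq qnrdx
Final line 6: qnrdx

Answer: qnrdx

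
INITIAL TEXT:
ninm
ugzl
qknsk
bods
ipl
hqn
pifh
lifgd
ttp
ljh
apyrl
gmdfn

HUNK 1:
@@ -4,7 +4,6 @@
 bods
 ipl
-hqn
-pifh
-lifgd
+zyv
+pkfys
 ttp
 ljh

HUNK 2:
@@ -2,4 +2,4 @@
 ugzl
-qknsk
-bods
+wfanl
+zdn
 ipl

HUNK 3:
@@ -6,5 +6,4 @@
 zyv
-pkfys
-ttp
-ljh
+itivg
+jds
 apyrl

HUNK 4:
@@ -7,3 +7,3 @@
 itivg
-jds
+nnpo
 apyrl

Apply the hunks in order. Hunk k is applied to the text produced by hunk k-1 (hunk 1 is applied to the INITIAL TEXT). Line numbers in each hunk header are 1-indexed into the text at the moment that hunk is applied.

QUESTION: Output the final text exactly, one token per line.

Hunk 1: at line 4 remove [hqn,pifh,lifgd] add [zyv,pkfys] -> 11 lines: ninm ugzl qknsk bods ipl zyv pkfys ttp ljh apyrl gmdfn
Hunk 2: at line 2 remove [qknsk,bods] add [wfanl,zdn] -> 11 lines: ninm ugzl wfanl zdn ipl zyv pkfys ttp ljh apyrl gmdfn
Hunk 3: at line 6 remove [pkfys,ttp,ljh] add [itivg,jds] -> 10 lines: ninm ugzl wfanl zdn ipl zyv itivg jds apyrl gmdfn
Hunk 4: at line 7 remove [jds] add [nnpo] -> 10 lines: ninm ugzl wfanl zdn ipl zyv itivg nnpo apyrl gmdfn

Answer: ninm
ugzl
wfanl
zdn
ipl
zyv
itivg
nnpo
apyrl
gmdfn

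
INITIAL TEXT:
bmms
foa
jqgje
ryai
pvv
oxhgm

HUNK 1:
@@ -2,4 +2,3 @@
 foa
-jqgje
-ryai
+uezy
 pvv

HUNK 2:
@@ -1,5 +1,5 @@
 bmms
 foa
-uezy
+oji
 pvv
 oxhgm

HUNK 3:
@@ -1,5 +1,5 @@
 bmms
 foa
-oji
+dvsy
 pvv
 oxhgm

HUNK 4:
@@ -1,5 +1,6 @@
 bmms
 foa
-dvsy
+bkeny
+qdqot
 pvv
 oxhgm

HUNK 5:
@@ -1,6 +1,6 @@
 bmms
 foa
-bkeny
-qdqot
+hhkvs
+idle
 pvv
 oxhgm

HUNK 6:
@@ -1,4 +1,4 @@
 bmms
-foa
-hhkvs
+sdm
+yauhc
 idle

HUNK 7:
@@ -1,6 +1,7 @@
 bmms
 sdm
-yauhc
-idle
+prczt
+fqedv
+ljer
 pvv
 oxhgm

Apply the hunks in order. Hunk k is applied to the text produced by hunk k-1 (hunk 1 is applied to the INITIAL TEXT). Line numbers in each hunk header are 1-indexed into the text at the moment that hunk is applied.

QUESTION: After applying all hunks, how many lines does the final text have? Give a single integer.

Hunk 1: at line 2 remove [jqgje,ryai] add [uezy] -> 5 lines: bmms foa uezy pvv oxhgm
Hunk 2: at line 1 remove [uezy] add [oji] -> 5 lines: bmms foa oji pvv oxhgm
Hunk 3: at line 1 remove [oji] add [dvsy] -> 5 lines: bmms foa dvsy pvv oxhgm
Hunk 4: at line 1 remove [dvsy] add [bkeny,qdqot] -> 6 lines: bmms foa bkeny qdqot pvv oxhgm
Hunk 5: at line 1 remove [bkeny,qdqot] add [hhkvs,idle] -> 6 lines: bmms foa hhkvs idle pvv oxhgm
Hunk 6: at line 1 remove [foa,hhkvs] add [sdm,yauhc] -> 6 lines: bmms sdm yauhc idle pvv oxhgm
Hunk 7: at line 1 remove [yauhc,idle] add [prczt,fqedv,ljer] -> 7 lines: bmms sdm prczt fqedv ljer pvv oxhgm
Final line count: 7

Answer: 7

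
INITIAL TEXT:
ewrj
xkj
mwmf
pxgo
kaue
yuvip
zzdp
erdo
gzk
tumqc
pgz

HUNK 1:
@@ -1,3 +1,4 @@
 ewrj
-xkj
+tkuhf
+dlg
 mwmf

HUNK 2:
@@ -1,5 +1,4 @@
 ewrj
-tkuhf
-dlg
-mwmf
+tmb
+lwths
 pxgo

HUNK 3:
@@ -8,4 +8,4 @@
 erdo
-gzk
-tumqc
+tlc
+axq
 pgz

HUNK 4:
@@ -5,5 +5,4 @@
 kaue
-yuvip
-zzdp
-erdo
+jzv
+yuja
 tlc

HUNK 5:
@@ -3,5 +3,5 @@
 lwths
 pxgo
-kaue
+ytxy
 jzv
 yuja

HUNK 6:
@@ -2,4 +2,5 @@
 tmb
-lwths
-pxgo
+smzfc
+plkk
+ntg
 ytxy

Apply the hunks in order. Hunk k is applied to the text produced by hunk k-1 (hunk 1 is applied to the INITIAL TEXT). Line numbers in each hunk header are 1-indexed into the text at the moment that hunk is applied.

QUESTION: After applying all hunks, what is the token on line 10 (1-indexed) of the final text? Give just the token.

Answer: axq

Derivation:
Hunk 1: at line 1 remove [xkj] add [tkuhf,dlg] -> 12 lines: ewrj tkuhf dlg mwmf pxgo kaue yuvip zzdp erdo gzk tumqc pgz
Hunk 2: at line 1 remove [tkuhf,dlg,mwmf] add [tmb,lwths] -> 11 lines: ewrj tmb lwths pxgo kaue yuvip zzdp erdo gzk tumqc pgz
Hunk 3: at line 8 remove [gzk,tumqc] add [tlc,axq] -> 11 lines: ewrj tmb lwths pxgo kaue yuvip zzdp erdo tlc axq pgz
Hunk 4: at line 5 remove [yuvip,zzdp,erdo] add [jzv,yuja] -> 10 lines: ewrj tmb lwths pxgo kaue jzv yuja tlc axq pgz
Hunk 5: at line 3 remove [kaue] add [ytxy] -> 10 lines: ewrj tmb lwths pxgo ytxy jzv yuja tlc axq pgz
Hunk 6: at line 2 remove [lwths,pxgo] add [smzfc,plkk,ntg] -> 11 lines: ewrj tmb smzfc plkk ntg ytxy jzv yuja tlc axq pgz
Final line 10: axq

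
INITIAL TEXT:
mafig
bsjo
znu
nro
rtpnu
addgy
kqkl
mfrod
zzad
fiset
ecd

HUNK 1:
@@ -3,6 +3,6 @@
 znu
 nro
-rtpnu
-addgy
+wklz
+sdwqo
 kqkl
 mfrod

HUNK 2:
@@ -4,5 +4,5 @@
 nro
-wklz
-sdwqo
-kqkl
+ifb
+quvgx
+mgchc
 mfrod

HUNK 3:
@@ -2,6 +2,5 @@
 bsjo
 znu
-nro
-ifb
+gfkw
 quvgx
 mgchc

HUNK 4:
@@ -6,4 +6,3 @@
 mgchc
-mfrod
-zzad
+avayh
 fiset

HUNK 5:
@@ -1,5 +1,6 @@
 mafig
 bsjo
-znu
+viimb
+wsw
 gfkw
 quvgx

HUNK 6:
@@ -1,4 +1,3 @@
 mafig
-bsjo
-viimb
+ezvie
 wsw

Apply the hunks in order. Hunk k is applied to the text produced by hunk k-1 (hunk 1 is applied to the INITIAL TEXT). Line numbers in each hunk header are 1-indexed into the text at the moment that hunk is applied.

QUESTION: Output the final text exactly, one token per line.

Answer: mafig
ezvie
wsw
gfkw
quvgx
mgchc
avayh
fiset
ecd

Derivation:
Hunk 1: at line 3 remove [rtpnu,addgy] add [wklz,sdwqo] -> 11 lines: mafig bsjo znu nro wklz sdwqo kqkl mfrod zzad fiset ecd
Hunk 2: at line 4 remove [wklz,sdwqo,kqkl] add [ifb,quvgx,mgchc] -> 11 lines: mafig bsjo znu nro ifb quvgx mgchc mfrod zzad fiset ecd
Hunk 3: at line 2 remove [nro,ifb] add [gfkw] -> 10 lines: mafig bsjo znu gfkw quvgx mgchc mfrod zzad fiset ecd
Hunk 4: at line 6 remove [mfrod,zzad] add [avayh] -> 9 lines: mafig bsjo znu gfkw quvgx mgchc avayh fiset ecd
Hunk 5: at line 1 remove [znu] add [viimb,wsw] -> 10 lines: mafig bsjo viimb wsw gfkw quvgx mgchc avayh fiset ecd
Hunk 6: at line 1 remove [bsjo,viimb] add [ezvie] -> 9 lines: mafig ezvie wsw gfkw quvgx mgchc avayh fiset ecd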